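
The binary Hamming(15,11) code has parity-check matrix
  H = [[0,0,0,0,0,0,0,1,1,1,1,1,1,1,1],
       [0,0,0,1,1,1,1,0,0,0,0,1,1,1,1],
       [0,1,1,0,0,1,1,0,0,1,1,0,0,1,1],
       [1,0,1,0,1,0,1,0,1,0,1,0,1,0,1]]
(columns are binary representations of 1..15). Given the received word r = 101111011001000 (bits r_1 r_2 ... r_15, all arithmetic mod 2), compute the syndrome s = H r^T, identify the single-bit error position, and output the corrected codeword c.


s = (1, 0, 0, 0)^T, error position = 8, corrected codeword c = 101111001001000

Compute s = H r^T mod 2 one row at a time:
  s_1 = 1 + 1 + 0 + 0 + 1 + 0 + 0 + 0 = 3 ≡ 1 (mod 2).
  s_2 = 1 + 1 + 1 + 0 + 1 + 0 + 0 + 0 = 4 ≡ 0 (mod 2).
  s_3 = 0 + 1 + 1 + 0 + 0 + 0 + 0 + 0 = 2 ≡ 0 (mod 2).
  s_4 = 1 + 1 + 1 + 0 + 1 + 0 + 0 + 0 = 4 ≡ 0 (mod 2).
s = (1, 0, 0, 0)^T — this equals column 8 of H (binary 1000), so error is at position 8.
Correct: flip bit 8 of r = 101111011001000 to get c = 101111001001000.


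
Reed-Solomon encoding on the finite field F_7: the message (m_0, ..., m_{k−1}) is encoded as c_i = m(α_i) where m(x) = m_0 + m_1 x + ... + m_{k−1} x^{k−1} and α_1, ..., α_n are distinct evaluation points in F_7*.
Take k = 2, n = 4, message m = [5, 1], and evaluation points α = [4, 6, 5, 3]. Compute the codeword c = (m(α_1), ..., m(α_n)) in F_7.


c = [2, 4, 3, 1]

Message polynomial: m(x) = 5 + 1·x (mod 7).
For each evaluation point α_i, compute m(α_i) mod 7:
  α_1 = 4: Horner steps 1 → 2, so m(4) = 2.
  α_2 = 6: Horner steps 1 → 4, so m(6) = 4.
  α_3 = 5: Horner steps 1 → 3, so m(5) = 3.
  α_4 = 3: Horner steps 1 → 1, so m(3) = 1.
Codeword c = [2, 4, 3, 1] ∈ F_7^4.


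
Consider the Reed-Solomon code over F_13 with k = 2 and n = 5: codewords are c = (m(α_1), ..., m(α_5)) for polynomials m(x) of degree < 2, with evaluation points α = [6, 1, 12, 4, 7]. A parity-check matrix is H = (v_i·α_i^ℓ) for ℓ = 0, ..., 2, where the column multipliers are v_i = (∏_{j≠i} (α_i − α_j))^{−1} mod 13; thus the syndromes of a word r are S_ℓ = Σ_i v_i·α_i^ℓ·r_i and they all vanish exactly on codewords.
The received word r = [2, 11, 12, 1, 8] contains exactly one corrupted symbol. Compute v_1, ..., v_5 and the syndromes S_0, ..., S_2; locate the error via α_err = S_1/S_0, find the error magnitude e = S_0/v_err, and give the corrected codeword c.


S = (2, 8, 6), error at position 4, error magnitude e = 11, c = [2, 11, 12, 3, 8].

Step 1: column multipliers v_i = (∏_{j≠i}(α_i − α_j))^{−1} mod 13.
  i = 1 (α = 6): (6−1)(6−12)(6−4)(6−7) = 5·(−6)·2·(−1) = 60 ≡ 8, so v_1 = 8^{−1} = 5 (mod 13).
  i = 2 (α = 1): (1−6)(1−12)(1−4)(1−7) = (−5)·(−11)·(−3)·(−6) = 990 ≡ 2, so v_2 = 2^{−1} = 7 (mod 13).
  i = 3 (α = 12): (12−6)(12−1)(12−4)(12−7) = 6·11·8·5 = 2640 ≡ 1, so v_3 = 1^{−1} = 1 (mod 13).
  i = 4 (α = 4): (4−6)(4−1)(4−12)(4−7) = (−2)·3·(−8)·(−3) = −144 ≡ 12, so v_4 = 12^{−1} = 12 (mod 13).
  i = 5 (α = 7): (7−6)(7−1)(7−12)(7−4) = 1·6·(−5)·3 = −90 ≡ 1, so v_5 = 1^{−1} = 1 (mod 13).
  v = [5, 7, 1, 12, 1].
Step 2: syndromes of r = [2, 11, 12, 1, 8] (all sums mod 13).
  S_0 = Σ v_i r_i = 5·2 + 7·11 + 1·12 + 12·1 + 1·8 = 119 ≡ 2.
  S_1 = Σ v_i α_i r_i = 5·6·2 + 7·1·11 + 1·12·12 + 12·4·1 + 1·7·8 = 385 ≡ 8.
  α_i^2 mod 13 = [10, 1, 1, 3, 10].
  S_2 = Σ v_i α_i^2 r_i = 5·10·2 + 7·1·11 + 1·1·12 + 12·3·1 + 1·10·8 = 305 ≡ 6.
  S = (2, 8, 6) ≠ 0, so r is not a codeword (an error is present).
Step 3: locate the error. For a single error e at position i, S_ℓ = v_i·e·α_i^ℓ, so α_err = S_1/S_0.
  S_0^{−1} = 2^{−1} = 7 (mod 13), so α_err = 8·7 = 56 ≡ 4 = α_4. Error position i = 4.
  Consistency check: S_2/S_1 = 6·5 = 30 ≡ 4 = α_err ✓ (single-error assumption holds).
Step 4: error magnitude e = S_0/v_4 = S_0·∏_{j≠4}(α_4 − α_j) = 2·12 = 24 ≡ 11 (mod 13).
Step 5: correct position 4: c_4 = r_4 − e = 1 − 11 ≡ 3 (mod 13). Hence c = [2, 11, 12, 3, 8].
  Check: interpolating c through the α_i gives m(x) = 5 + 6·x (degree < 2) with m(α_i) = c_i for every i, so c is indeed a codeword.


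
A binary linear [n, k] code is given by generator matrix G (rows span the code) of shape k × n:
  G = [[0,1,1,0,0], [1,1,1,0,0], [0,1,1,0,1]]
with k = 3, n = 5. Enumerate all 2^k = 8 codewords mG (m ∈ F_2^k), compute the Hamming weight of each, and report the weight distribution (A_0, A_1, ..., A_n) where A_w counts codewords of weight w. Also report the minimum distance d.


Weight distribution: A_0 = 1, A_1 = 2, A_2 = 2, A_3 = 2, A_4 = 1. Minimum distance d = 1.

Enumerate all 2^3 = 8 messages m ∈ F_2^3.
For each, compute codeword c = mG in F_2^5, then tally its weight.
  m = 000 → c = 00000, weight = 0.
  m = 100 → c = 01100, weight = 2.
  m = 010 → c = 11100, weight = 3.
  m = 110 → c = 10000, weight = 1.
  m = 001 → c = 01101, weight = 3.
  m = 101 → c = 00001, weight = 1.
  m = 011 → c = 10001, weight = 2.
  m = 111 → c = 11101, weight = 4.
Tally weights:
  weight 0: 1 codewords.
  weight 1: 2 codewords.
  weight 2: 2 codewords.
  weight 3: 2 codewords.
  weight 4: 1 codewords.
Minimum distance d = smallest w > 0 with A_w > 0 = 1.
Sanity: Σ A_w = 8 = 2^3 = 8 ✓.


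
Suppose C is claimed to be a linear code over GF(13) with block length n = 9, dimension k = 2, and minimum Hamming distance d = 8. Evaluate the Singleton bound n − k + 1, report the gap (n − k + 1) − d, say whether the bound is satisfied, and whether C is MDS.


Singleton RHS = n − k + 1 = 8, slack = 0, bound satisfied, MDS.

Singleton bound: d ≤ n − k + 1.
Here n = 9, k = 2, so n − k + 1 = 8.
Given d = 8, check d ≤ 8: YES.
Slack = (n − k + 1) − d = 0.
The code is MDS (slack = 0).
Description: the claimed parameters are [9, 2, 8]_13; such a code would be MDS (meets Singleton bound).


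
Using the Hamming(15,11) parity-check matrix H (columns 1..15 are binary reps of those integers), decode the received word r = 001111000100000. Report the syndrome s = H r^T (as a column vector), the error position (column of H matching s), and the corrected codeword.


s = (1, 1, 1, 0)^T, error position = 14, corrected codeword c = 001111000100010

Compute s = H r^T mod 2 one row at a time:
  s_1 = 0 + 0 + 1 + 0 + 0 + 0 + 0 + 0 = 1 ≡ 1 (mod 2).
  s_2 = 1 + 1 + 1 + 0 + 0 + 0 + 0 + 0 = 3 ≡ 1 (mod 2).
  s_3 = 0 + 1 + 1 + 0 + 1 + 0 + 0 + 0 = 3 ≡ 1 (mod 2).
  s_4 = 0 + 1 + 1 + 0 + 0 + 0 + 0 + 0 = 2 ≡ 0 (mod 2).
s = (1, 1, 1, 0)^T — this equals column 14 of H (binary 1110), so error is at position 14.
Correct: flip bit 14 of r = 001111000100000 to get c = 001111000100010.


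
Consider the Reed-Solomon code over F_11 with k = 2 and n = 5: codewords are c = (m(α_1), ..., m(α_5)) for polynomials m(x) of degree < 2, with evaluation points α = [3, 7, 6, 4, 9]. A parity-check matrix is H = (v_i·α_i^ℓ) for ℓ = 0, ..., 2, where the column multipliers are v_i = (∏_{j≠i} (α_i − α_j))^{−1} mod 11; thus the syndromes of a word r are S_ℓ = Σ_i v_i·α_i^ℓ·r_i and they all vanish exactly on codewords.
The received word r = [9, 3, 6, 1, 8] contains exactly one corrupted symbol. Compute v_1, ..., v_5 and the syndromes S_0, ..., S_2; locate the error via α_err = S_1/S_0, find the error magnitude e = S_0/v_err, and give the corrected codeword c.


S = (10, 8, 2), error at position 1, error magnitude e = 5, c = [4, 3, 6, 1, 8].

Step 1: column multipliers v_i = (∏_{j≠i}(α_i − α_j))^{−1} mod 11.
  i = 1 (α = 3): (3−7)(3−6)(3−4)(3−9) = (−4)·(−3)·(−1)·(−6) = 72 ≡ 6, so v_1 = 6^{−1} = 2 (mod 11).
  i = 2 (α = 7): (7−3)(7−6)(7−4)(7−9) = 4·1·3·(−2) = −24 ≡ 9, so v_2 = 9^{−1} = 5 (mod 11).
  i = 3 (α = 6): (6−3)(6−7)(6−4)(6−9) = 3·(−1)·2·(−3) = 18 ≡ 7, so v_3 = 7^{−1} = 8 (mod 11).
  i = 4 (α = 4): (4−3)(4−7)(4−6)(4−9) = 1·(−3)·(−2)·(−5) = −30 ≡ 3, so v_4 = 3^{−1} = 4 (mod 11).
  i = 5 (α = 9): (9−3)(9−7)(9−6)(9−4) = 6·2·3·5 = 180 ≡ 4, so v_5 = 4^{−1} = 3 (mod 11).
  v = [2, 5, 8, 4, 3].
Step 2: syndromes of r = [9, 3, 6, 1, 8] (all sums mod 11).
  S_0 = Σ v_i r_i = 2·9 + 5·3 + 8·6 + 4·1 + 3·8 = 109 ≡ 10.
  S_1 = Σ v_i α_i r_i = 2·3·9 + 5·7·3 + 8·6·6 + 4·4·1 + 3·9·8 = 679 ≡ 8.
  α_i^2 mod 11 = [9, 5, 3, 5, 4].
  S_2 = Σ v_i α_i^2 r_i = 2·9·9 + 5·5·3 + 8·3·6 + 4·5·1 + 3·4·8 = 497 ≡ 2.
  S = (10, 8, 2) ≠ 0, so r is not a codeword (an error is present).
Step 3: locate the error. For a single error e at position i, S_ℓ = v_i·e·α_i^ℓ, so α_err = S_1/S_0.
  S_0^{−1} = 10^{−1} = 10 (mod 11), so α_err = 8·10 = 80 ≡ 3 = α_1. Error position i = 1.
  Consistency check: S_2/S_1 = 2·7 = 14 ≡ 3 = α_err ✓ (single-error assumption holds).
Step 4: error magnitude e = S_0/v_1 = S_0·∏_{j≠1}(α_1 − α_j) = 10·6 = 60 ≡ 5 (mod 11).
Step 5: correct position 1: c_1 = r_1 − e = 9 − 5 ≡ 4 (mod 11). Hence c = [4, 3, 6, 1, 8].
  Check: interpolating c through the α_i gives m(x) = 2 + 8·x (degree < 2) with m(α_i) = c_i for every i, so c is indeed a codeword.


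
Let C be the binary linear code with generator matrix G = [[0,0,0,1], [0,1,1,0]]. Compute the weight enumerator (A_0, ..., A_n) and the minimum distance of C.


Weight distribution: A_0 = 1, A_1 = 1, A_2 = 1, A_3 = 1. Minimum distance d = 1.

Enumerate all 2^2 = 4 messages m ∈ F_2^2.
For each, compute codeword c = mG in F_2^4, then tally its weight.
  m = 00 → c = 0000, weight = 0.
  m = 10 → c = 0001, weight = 1.
  m = 01 → c = 0110, weight = 2.
  m = 11 → c = 0111, weight = 3.
Tally weights:
  weight 0: 1 codewords.
  weight 1: 1 codewords.
  weight 2: 1 codewords.
  weight 3: 1 codewords.
Minimum distance d = smallest w > 0 with A_w > 0 = 1.
Sanity: Σ A_w = 4 = 2^2 = 4 ✓.


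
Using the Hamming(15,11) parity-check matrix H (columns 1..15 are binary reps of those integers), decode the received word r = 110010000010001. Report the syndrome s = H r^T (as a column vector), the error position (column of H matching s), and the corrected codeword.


s = (0, 0, 1, 0)^T, error position = 2, corrected codeword c = 100010000010001

Compute s = H r^T mod 2 one row at a time:
  s_1 = 0 + 0 + 0 + 1 + 0 + 0 + 0 + 1 = 2 ≡ 0 (mod 2).
  s_2 = 0 + 1 + 0 + 0 + 0 + 0 + 0 + 1 = 2 ≡ 0 (mod 2).
  s_3 = 1 + 0 + 0 + 0 + 0 + 1 + 0 + 1 = 3 ≡ 1 (mod 2).
  s_4 = 1 + 0 + 1 + 0 + 0 + 1 + 0 + 1 = 4 ≡ 0 (mod 2).
s = (0, 0, 1, 0)^T — this equals column 2 of H (binary 0010), so error is at position 2.
Correct: flip bit 2 of r = 110010000010001 to get c = 100010000010001.


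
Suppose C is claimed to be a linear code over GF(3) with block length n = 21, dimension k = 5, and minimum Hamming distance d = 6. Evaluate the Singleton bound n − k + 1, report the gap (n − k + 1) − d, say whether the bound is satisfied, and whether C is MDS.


Singleton RHS = n − k + 1 = 17, slack = 11, bound satisfied, not MDS.

Singleton bound: d ≤ n − k + 1.
Here n = 21, k = 5, so n − k + 1 = 17.
Given d = 6, check d ≤ 17: YES.
Slack = (n − k + 1) − d = 11.
The code is NOT MDS (slack = 11 > 0).
Description: the claimed parameters are [21, 5, 6]_3; such a code would be non-MDS.


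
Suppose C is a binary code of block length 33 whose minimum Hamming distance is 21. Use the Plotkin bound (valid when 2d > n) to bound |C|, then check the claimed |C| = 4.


Plotkin bound M ≤ 4; given |C| = 4 ≤ bound (satisfied).

Check applicability: 2d = 42, n = 33.
2d − n = 9 > 0, so Plotkin applies.
Compute d/(2d−n) = 21/9 ≈ 2.3333.
⌊d/(2d−n)⌋ = 2.
Plotkin bound: M ≤ 2·2 = 4.
Given |C| = 4, check: satisfied.
This |C| is at the Plotkin bound.


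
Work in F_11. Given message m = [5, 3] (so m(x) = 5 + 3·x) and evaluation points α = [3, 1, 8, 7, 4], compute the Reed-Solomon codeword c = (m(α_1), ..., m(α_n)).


c = [3, 8, 7, 4, 6]

Message polynomial: m(x) = 5 + 3·x (mod 11).
For each evaluation point α_i, compute m(α_i) mod 11:
  α_1 = 3: Horner steps 3 → 3, so m(3) = 3.
  α_2 = 1: Horner steps 3 → 8, so m(1) = 8.
  α_3 = 8: Horner steps 3 → 7, so m(8) = 7.
  α_4 = 7: Horner steps 3 → 4, so m(7) = 4.
  α_5 = 4: Horner steps 3 → 6, so m(4) = 6.
Codeword c = [3, 8, 7, 4, 6] ∈ F_11^5.


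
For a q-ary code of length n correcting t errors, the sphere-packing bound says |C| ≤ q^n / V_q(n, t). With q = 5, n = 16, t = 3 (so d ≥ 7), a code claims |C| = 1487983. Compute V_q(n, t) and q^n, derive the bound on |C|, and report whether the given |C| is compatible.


V_q(n, t) = 37825, q^n = 152587890625, Hamming bound = 4034048, |C| = 1487983 ≤ bound (satisfied).

Step 1: Compute V_q(n, t) = Σ_{j=0}^3 C(n, j) (q−1)^j.
  j = 0: C(16,0)·(4)^0 = 1·1 = 1.
  j = 1: C(16,1)·(4)^1 = 16·4 = 64.
  j = 2: C(16,2)·(4)^2 = 120·16 = 1920.
  j = 3: C(16,3)·(4)^3 = 560·64 = 35840.
  V_q(n, t) = 1 + 64 + 1920 + 35840 = 37825.
Step 2: q^n = 5^16 = 152587890625.
Step 3: Hamming bound ⌊q^n / V_q(n,t)⌋ = ⌊152587890625/37825⌋ = 4034048.
Step 4: Compare |C| = 1487983 to 4034048: satisfied.
The claimed |C| lies below the Hamming bound.


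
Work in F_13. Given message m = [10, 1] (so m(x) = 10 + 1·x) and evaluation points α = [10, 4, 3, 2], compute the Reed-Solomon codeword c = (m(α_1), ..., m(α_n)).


c = [7, 1, 0, 12]

Message polynomial: m(x) = 10 + 1·x (mod 13).
For each evaluation point α_i, compute m(α_i) mod 13:
  α_1 = 10: Horner steps 1 → 7, so m(10) = 7.
  α_2 = 4: Horner steps 1 → 1, so m(4) = 1.
  α_3 = 3: Horner steps 1 → 0, so m(3) = 0.
  α_4 = 2: Horner steps 1 → 12, so m(2) = 12.
Codeword c = [7, 1, 0, 12] ∈ F_13^4.


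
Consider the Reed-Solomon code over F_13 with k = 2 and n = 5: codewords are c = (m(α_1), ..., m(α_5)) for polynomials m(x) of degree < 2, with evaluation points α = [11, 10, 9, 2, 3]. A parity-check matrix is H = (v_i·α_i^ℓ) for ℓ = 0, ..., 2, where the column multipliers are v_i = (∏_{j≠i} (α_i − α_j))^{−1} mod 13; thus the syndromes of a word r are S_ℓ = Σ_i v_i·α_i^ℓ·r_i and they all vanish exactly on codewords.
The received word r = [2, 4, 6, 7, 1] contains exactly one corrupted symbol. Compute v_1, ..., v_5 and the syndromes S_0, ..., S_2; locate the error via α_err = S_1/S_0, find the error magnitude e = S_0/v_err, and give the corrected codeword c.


S = (11, 7, 8), error at position 5, error magnitude e = 9, c = [2, 4, 6, 7, 5].

Step 1: column multipliers v_i = (∏_{j≠i}(α_i − α_j))^{−1} mod 13.
  i = 1 (α = 11): (11−10)(11−9)(11−2)(11−3) = 1·2·9·8 = 144 ≡ 1, so v_1 = 1^{−1} = 1 (mod 13).
  i = 2 (α = 10): (10−11)(10−9)(10−2)(10−3) = (−1)·1·8·7 = −56 ≡ 9, so v_2 = 9^{−1} = 3 (mod 13).
  i = 3 (α = 9): (9−11)(9−10)(9−2)(9−3) = (−2)·(−1)·7·6 = 84 ≡ 6, so v_3 = 6^{−1} = 11 (mod 13).
  i = 4 (α = 2): (2−11)(2−10)(2−9)(2−3) = (−9)·(−8)·(−7)·(−1) = 504 ≡ 10, so v_4 = 10^{−1} = 4 (mod 13).
  i = 5 (α = 3): (3−11)(3−10)(3−9)(3−2) = (−8)·(−7)·(−6)·1 = −336 ≡ 2, so v_5 = 2^{−1} = 7 (mod 13).
  v = [1, 3, 11, 4, 7].
Step 2: syndromes of r = [2, 4, 6, 7, 1] (all sums mod 13).
  S_0 = Σ v_i r_i = 1·2 + 3·4 + 11·6 + 4·7 + 7·1 = 115 ≡ 11.
  S_1 = Σ v_i α_i r_i = 1·11·2 + 3·10·4 + 11·9·6 + 4·2·7 + 7·3·1 = 813 ≡ 7.
  α_i^2 mod 13 = [4, 9, 3, 4, 9].
  S_2 = Σ v_i α_i^2 r_i = 1·4·2 + 3·9·4 + 11·3·6 + 4·4·7 + 7·9·1 = 489 ≡ 8.
  S = (11, 7, 8) ≠ 0, so r is not a codeword (an error is present).
Step 3: locate the error. For a single error e at position i, S_ℓ = v_i·e·α_i^ℓ, so α_err = S_1/S_0.
  S_0^{−1} = 11^{−1} = 6 (mod 13), so α_err = 7·6 = 42 ≡ 3 = α_5. Error position i = 5.
  Consistency check: S_2/S_1 = 8·2 = 16 ≡ 3 = α_err ✓ (single-error assumption holds).
Step 4: error magnitude e = S_0/v_5 = S_0·∏_{j≠5}(α_5 − α_j) = 11·2 = 22 ≡ 9 (mod 13).
Step 5: correct position 5: c_5 = r_5 − e = 1 − 9 ≡ 5 (mod 13). Hence c = [2, 4, 6, 7, 5].
  Check: interpolating c through the α_i gives m(x) = 11 + 11·x (degree < 2) with m(α_i) = c_i for every i, so c is indeed a codeword.


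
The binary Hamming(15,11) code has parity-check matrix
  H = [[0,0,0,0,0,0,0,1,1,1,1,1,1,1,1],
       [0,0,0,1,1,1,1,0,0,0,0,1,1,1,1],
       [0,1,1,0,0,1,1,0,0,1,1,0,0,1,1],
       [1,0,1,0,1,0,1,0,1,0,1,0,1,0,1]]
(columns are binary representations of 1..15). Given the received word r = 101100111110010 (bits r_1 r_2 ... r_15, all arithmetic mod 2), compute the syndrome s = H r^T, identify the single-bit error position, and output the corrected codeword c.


s = (1, 1, 1, 1)^T, error position = 15, corrected codeword c = 101100111110011

Compute s = H r^T mod 2 one row at a time:
  s_1 = 1 + 1 + 1 + 1 + 0 + 0 + 1 + 0 = 5 ≡ 1 (mod 2).
  s_2 = 1 + 0 + 0 + 1 + 0 + 0 + 1 + 0 = 3 ≡ 1 (mod 2).
  s_3 = 0 + 1 + 0 + 1 + 1 + 1 + 1 + 0 = 5 ≡ 1 (mod 2).
  s_4 = 1 + 1 + 0 + 1 + 1 + 1 + 0 + 0 = 5 ≡ 1 (mod 2).
s = (1, 1, 1, 1)^T — this equals column 15 of H (binary 1111), so error is at position 15.
Correct: flip bit 15 of r = 101100111110010 to get c = 101100111110011.


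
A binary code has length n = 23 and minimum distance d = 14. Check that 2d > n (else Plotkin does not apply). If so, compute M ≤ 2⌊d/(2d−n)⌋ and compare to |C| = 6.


Plotkin bound M ≤ 4; given |C| = 6 > bound (violated).

Check applicability: 2d = 28, n = 23.
2d − n = 5 > 0, so Plotkin applies.
Compute d/(2d−n) = 14/5 ≈ 2.8000.
⌊d/(2d−n)⌋ = 2.
Plotkin bound: M ≤ 2·2 = 4.
Given |C| = 6, check: VIOLATED.
This |C| is above the Plotkin bound, so no binary code with n = 23, d = 14 and 6 codewords exists.


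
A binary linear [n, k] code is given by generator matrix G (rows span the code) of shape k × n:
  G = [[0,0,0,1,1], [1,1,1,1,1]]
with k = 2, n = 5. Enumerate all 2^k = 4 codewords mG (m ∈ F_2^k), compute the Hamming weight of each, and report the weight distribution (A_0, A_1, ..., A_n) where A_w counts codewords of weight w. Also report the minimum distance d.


Weight distribution: A_0 = 1, A_2 = 1, A_3 = 1, A_5 = 1. Minimum distance d = 2.

Enumerate all 2^2 = 4 messages m ∈ F_2^2.
For each, compute codeword c = mG in F_2^5, then tally its weight.
  m = 00 → c = 00000, weight = 0.
  m = 10 → c = 00011, weight = 2.
  m = 01 → c = 11111, weight = 5.
  m = 11 → c = 11100, weight = 3.
Tally weights:
  weight 0: 1 codewords.
  weight 2: 1 codewords.
  weight 3: 1 codewords.
  weight 5: 1 codewords.
Minimum distance d = smallest w > 0 with A_w > 0 = 2.
Sanity: Σ A_w = 4 = 2^2 = 4 ✓.


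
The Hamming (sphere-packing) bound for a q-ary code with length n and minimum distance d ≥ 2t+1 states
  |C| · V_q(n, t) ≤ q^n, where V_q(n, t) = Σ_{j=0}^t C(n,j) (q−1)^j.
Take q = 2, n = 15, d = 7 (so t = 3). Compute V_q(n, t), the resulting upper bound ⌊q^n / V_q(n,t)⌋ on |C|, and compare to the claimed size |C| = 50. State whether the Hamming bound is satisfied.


V_q(n, t) = 576, q^n = 32768, Hamming bound = 56, |C| = 50 ≤ bound (satisfied).

Step 1: Compute V_q(n, t) = Σ_{j=0}^3 C(n, j) (q−1)^j.
  j = 0: C(15,0)·(1)^0 = 1·1 = 1.
  j = 1: C(15,1)·(1)^1 = 15·1 = 15.
  j = 2: C(15,2)·(1)^2 = 105·1 = 105.
  j = 3: C(15,3)·(1)^3 = 455·1 = 455.
  V_q(n, t) = 1 + 15 + 105 + 455 = 576.
Step 2: q^n = 2^15 = 32768.
Step 3: Hamming bound ⌊q^n / V_q(n,t)⌋ = ⌊32768/576⌋ = 56.
Step 4: Compare |C| = 50 to 56: satisfied.
The claimed |C| lies below the Hamming bound.


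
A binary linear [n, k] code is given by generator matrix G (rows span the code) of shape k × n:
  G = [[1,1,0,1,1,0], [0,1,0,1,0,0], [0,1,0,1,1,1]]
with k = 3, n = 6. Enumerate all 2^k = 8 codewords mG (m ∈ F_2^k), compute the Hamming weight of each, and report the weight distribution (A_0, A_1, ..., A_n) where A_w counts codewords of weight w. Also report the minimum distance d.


Weight distribution: A_0 = 1, A_2 = 4, A_4 = 3. Minimum distance d = 2.

Enumerate all 2^3 = 8 messages m ∈ F_2^3.
For each, compute codeword c = mG in F_2^6, then tally its weight.
  m = 000 → c = 000000, weight = 0.
  m = 100 → c = 110110, weight = 4.
  m = 010 → c = 010100, weight = 2.
  m = 110 → c = 100010, weight = 2.
  m = 001 → c = 010111, weight = 4.
  m = 101 → c = 100001, weight = 2.
  m = 011 → c = 000011, weight = 2.
  m = 111 → c = 110101, weight = 4.
Tally weights:
  weight 0: 1 codewords.
  weight 2: 4 codewords.
  weight 4: 3 codewords.
Minimum distance d = smallest w > 0 with A_w > 0 = 2.
Sanity: Σ A_w = 8 = 2^3 = 8 ✓.


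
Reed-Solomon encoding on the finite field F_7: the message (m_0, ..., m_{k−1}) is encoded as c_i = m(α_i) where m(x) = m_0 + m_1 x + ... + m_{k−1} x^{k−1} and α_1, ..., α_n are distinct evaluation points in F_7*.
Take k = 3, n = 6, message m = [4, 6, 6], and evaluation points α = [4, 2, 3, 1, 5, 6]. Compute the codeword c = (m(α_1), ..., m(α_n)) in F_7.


c = [5, 5, 6, 2, 2, 4]

Message polynomial: m(x) = 4 + 6·x + 6·x^2 (mod 7).
For each evaluation point α_i, compute m(α_i) mod 7:
  α_1 = 4: Horner steps 6 → 2 → 5, so m(4) = 5.
  α_2 = 2: Horner steps 6 → 4 → 5, so m(2) = 5.
  α_3 = 3: Horner steps 6 → 3 → 6, so m(3) = 6.
  α_4 = 1: Horner steps 6 → 5 → 2, so m(1) = 2.
  α_5 = 5: Horner steps 6 → 1 → 2, so m(5) = 2.
  α_6 = 6: Horner steps 6 → 0 → 4, so m(6) = 4.
Codeword c = [5, 5, 6, 2, 2, 4] ∈ F_7^6.


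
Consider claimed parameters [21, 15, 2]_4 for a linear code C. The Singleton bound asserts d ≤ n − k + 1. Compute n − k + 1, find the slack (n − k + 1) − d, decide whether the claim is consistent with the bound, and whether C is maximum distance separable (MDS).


Singleton RHS = n − k + 1 = 7, slack = 5, bound satisfied, not MDS.

Singleton bound: d ≤ n − k + 1.
Here n = 21, k = 15, so n − k + 1 = 7.
Given d = 2, check d ≤ 7: YES.
Slack = (n − k + 1) − d = 5.
The code is NOT MDS (slack = 5 > 0).
Description: the claimed parameters are [21, 15, 2]_4; such a code would be non-MDS.


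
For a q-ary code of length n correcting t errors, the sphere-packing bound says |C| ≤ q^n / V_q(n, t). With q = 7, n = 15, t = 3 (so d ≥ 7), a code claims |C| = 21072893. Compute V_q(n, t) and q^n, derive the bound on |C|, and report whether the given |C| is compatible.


V_q(n, t) = 102151, q^n = 4747561509943, Hamming bound = 46475918, |C| = 21072893 ≤ bound (satisfied).

Step 1: Compute V_q(n, t) = Σ_{j=0}^3 C(n, j) (q−1)^j.
  j = 0: C(15,0)·(6)^0 = 1·1 = 1.
  j = 1: C(15,1)·(6)^1 = 15·6 = 90.
  j = 2: C(15,2)·(6)^2 = 105·36 = 3780.
  j = 3: C(15,3)·(6)^3 = 455·216 = 98280.
  V_q(n, t) = 1 + 90 + 3780 + 98280 = 102151.
Step 2: q^n = 7^15 = 4747561509943.
Step 3: Hamming bound ⌊q^n / V_q(n,t)⌋ = ⌊4747561509943/102151⌋ = 46475918.
Step 4: Compare |C| = 21072893 to 46475918: satisfied.
The claimed |C| lies below the Hamming bound.


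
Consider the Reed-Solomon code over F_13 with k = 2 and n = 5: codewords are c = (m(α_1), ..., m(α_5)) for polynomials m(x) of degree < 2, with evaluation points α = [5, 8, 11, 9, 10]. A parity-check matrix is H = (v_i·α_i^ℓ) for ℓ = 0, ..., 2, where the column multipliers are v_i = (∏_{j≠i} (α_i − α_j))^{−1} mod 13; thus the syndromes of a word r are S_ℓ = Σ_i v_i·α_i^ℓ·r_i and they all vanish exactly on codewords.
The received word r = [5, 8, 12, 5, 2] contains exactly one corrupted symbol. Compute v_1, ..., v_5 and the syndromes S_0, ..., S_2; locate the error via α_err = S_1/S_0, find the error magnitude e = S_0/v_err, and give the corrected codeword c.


S = (3, 2, 10), error at position 1, error magnitude e = 1, c = [4, 8, 12, 5, 2].

Step 1: column multipliers v_i = (∏_{j≠i}(α_i − α_j))^{−1} mod 13.
  i = 1 (α = 5): (5−8)(5−11)(5−9)(5−10) = (−3)·(−6)·(−4)·(−5) = 360 ≡ 9, so v_1 = 9^{−1} = 3 (mod 13).
  i = 2 (α = 8): (8−5)(8−11)(8−9)(8−10) = 3·(−3)·(−1)·(−2) = −18 ≡ 8, so v_2 = 8^{−1} = 5 (mod 13).
  i = 3 (α = 11): (11−5)(11−8)(11−9)(11−10) = 6·3·2·1 = 36 ≡ 10, so v_3 = 10^{−1} = 4 (mod 13).
  i = 4 (α = 9): (9−5)(9−8)(9−11)(9−10) = 4·1·(−2)·(−1) = 8 ≡ 8, so v_4 = 8^{−1} = 5 (mod 13).
  i = 5 (α = 10): (10−5)(10−8)(10−11)(10−9) = 5·2·(−1)·1 = −10 ≡ 3, so v_5 = 3^{−1} = 9 (mod 13).
  v = [3, 5, 4, 5, 9].
Step 2: syndromes of r = [5, 8, 12, 5, 2] (all sums mod 13).
  S_0 = Σ v_i r_i = 3·5 + 5·8 + 4·12 + 5·5 + 9·2 = 146 ≡ 3.
  S_1 = Σ v_i α_i r_i = 3·5·5 + 5·8·8 + 4·11·12 + 5·9·5 + 9·10·2 = 1328 ≡ 2.
  α_i^2 mod 13 = [12, 12, 4, 3, 9].
  S_2 = Σ v_i α_i^2 r_i = 3·12·5 + 5·12·8 + 4·4·12 + 5·3·5 + 9·9·2 = 1089 ≡ 10.
  S = (3, 2, 10) ≠ 0, so r is not a codeword (an error is present).
Step 3: locate the error. For a single error e at position i, S_ℓ = v_i·e·α_i^ℓ, so α_err = S_1/S_0.
  S_0^{−1} = 3^{−1} = 9 (mod 13), so α_err = 2·9 = 18 ≡ 5 = α_1. Error position i = 1.
  Consistency check: S_2/S_1 = 10·7 = 70 ≡ 5 = α_err ✓ (single-error assumption holds).
Step 4: error magnitude e = S_0/v_1 = S_0·∏_{j≠1}(α_1 − α_j) = 3·9 = 27 ≡ 1 (mod 13).
Step 5: correct position 1: c_1 = r_1 − e = 5 − 1 ≡ 4 (mod 13). Hence c = [4, 8, 12, 5, 2].
  Check: interpolating c through the α_i gives m(x) = 6 + 10·x (degree < 2) with m(α_i) = c_i for every i, so c is indeed a codeword.


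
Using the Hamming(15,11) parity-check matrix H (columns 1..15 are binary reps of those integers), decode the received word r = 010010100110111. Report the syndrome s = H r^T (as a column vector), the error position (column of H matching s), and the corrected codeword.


s = (1, 1, 0, 1)^T, error position = 13, corrected codeword c = 010010100110011

Compute s = H r^T mod 2 one row at a time:
  s_1 = 0 + 0 + 1 + 1 + 0 + 1 + 1 + 1 = 5 ≡ 1 (mod 2).
  s_2 = 0 + 1 + 0 + 1 + 0 + 1 + 1 + 1 = 5 ≡ 1 (mod 2).
  s_3 = 1 + 0 + 0 + 1 + 1 + 1 + 1 + 1 = 6 ≡ 0 (mod 2).
  s_4 = 0 + 0 + 1 + 1 + 0 + 1 + 1 + 1 = 5 ≡ 1 (mod 2).
s = (1, 1, 0, 1)^T — this equals column 13 of H (binary 1101), so error is at position 13.
Correct: flip bit 13 of r = 010010100110111 to get c = 010010100110011.


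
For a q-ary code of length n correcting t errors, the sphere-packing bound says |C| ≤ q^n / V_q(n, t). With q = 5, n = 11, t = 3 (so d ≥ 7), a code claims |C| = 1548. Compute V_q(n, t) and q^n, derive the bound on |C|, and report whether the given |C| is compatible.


V_q(n, t) = 11485, q^n = 48828125, Hamming bound = 4251, |C| = 1548 ≤ bound (satisfied).

Step 1: Compute V_q(n, t) = Σ_{j=0}^3 C(n, j) (q−1)^j.
  j = 0: C(11,0)·(4)^0 = 1·1 = 1.
  j = 1: C(11,1)·(4)^1 = 11·4 = 44.
  j = 2: C(11,2)·(4)^2 = 55·16 = 880.
  j = 3: C(11,3)·(4)^3 = 165·64 = 10560.
  V_q(n, t) = 1 + 44 + 880 + 10560 = 11485.
Step 2: q^n = 5^11 = 48828125.
Step 3: Hamming bound ⌊q^n / V_q(n,t)⌋ = ⌊48828125/11485⌋ = 4251.
Step 4: Compare |C| = 1548 to 4251: satisfied.
The claimed |C| lies below the Hamming bound.


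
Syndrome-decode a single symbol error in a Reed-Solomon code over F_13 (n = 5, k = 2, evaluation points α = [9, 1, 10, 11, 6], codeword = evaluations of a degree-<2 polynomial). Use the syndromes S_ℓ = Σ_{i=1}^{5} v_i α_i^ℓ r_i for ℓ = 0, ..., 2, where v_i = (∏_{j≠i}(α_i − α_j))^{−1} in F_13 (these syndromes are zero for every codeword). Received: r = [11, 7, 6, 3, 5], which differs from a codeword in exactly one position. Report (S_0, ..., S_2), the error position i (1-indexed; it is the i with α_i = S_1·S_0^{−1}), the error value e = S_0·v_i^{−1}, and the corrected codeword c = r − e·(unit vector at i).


S = (6, 2, 5), error at position 1, error magnitude e = 2, c = [9, 7, 6, 3, 5].

Step 1: column multipliers v_i = (∏_{j≠i}(α_i − α_j))^{−1} mod 13.
  i = 1 (α = 9): (9−1)(9−10)(9−11)(9−6) = 8·(−1)·(−2)·3 = 48 ≡ 9, so v_1 = 9^{−1} = 3 (mod 13).
  i = 2 (α = 1): (1−9)(1−10)(1−11)(1−6) = (−8)·(−9)·(−10)·(−5) = 3600 ≡ 12, so v_2 = 12^{−1} = 12 (mod 13).
  i = 3 (α = 10): (10−9)(10−1)(10−11)(10−6) = 1·9·(−1)·4 = −36 ≡ 3, so v_3 = 3^{−1} = 9 (mod 13).
  i = 4 (α = 11): (11−9)(11−1)(11−10)(11−6) = 2·10·1·5 = 100 ≡ 9, so v_4 = 9^{−1} = 3 (mod 13).
  i = 5 (α = 6): (6−9)(6−1)(6−10)(6−11) = (−3)·5·(−4)·(−5) = −300 ≡ 12, so v_5 = 12^{−1} = 12 (mod 13).
  v = [3, 12, 9, 3, 12].
Step 2: syndromes of r = [11, 7, 6, 3, 5] (all sums mod 13).
  S_0 = Σ v_i r_i = 3·11 + 12·7 + 9·6 + 3·3 + 12·5 = 240 ≡ 6.
  S_1 = Σ v_i α_i r_i = 3·9·11 + 12·1·7 + 9·10·6 + 3·11·3 + 12·6·5 = 1380 ≡ 2.
  α_i^2 mod 13 = [3, 1, 9, 4, 10].
  S_2 = Σ v_i α_i^2 r_i = 3·3·11 + 12·1·7 + 9·9·6 + 3·4·3 + 12·10·5 = 1305 ≡ 5.
  S = (6, 2, 5) ≠ 0, so r is not a codeword (an error is present).
Step 3: locate the error. For a single error e at position i, S_ℓ = v_i·e·α_i^ℓ, so α_err = S_1/S_0.
  S_0^{−1} = 6^{−1} = 11 (mod 13), so α_err = 2·11 = 22 ≡ 9 = α_1. Error position i = 1.
  Consistency check: S_2/S_1 = 5·7 = 35 ≡ 9 = α_err ✓ (single-error assumption holds).
Step 4: error magnitude e = S_0/v_1 = S_0·∏_{j≠1}(α_1 − α_j) = 6·9 = 54 ≡ 2 (mod 13).
Step 5: correct position 1: c_1 = r_1 − e = 11 − 2 ≡ 9 (mod 13). Hence c = [9, 7, 6, 3, 5].
  Check: interpolating c through the α_i gives m(x) = 10 + 10·x (degree < 2) with m(α_i) = c_i for every i, so c is indeed a codeword.


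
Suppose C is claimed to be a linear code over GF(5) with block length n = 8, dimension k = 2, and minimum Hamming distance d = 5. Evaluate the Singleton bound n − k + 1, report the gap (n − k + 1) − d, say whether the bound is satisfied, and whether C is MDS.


Singleton RHS = n − k + 1 = 7, slack = 2, bound satisfied, not MDS.

Singleton bound: d ≤ n − k + 1.
Here n = 8, k = 2, so n − k + 1 = 7.
Given d = 5, check d ≤ 7: YES.
Slack = (n − k + 1) − d = 2.
The code is NOT MDS (slack = 2 > 0).
Description: the claimed parameters are [8, 2, 5]_5; such a code would be non-MDS.


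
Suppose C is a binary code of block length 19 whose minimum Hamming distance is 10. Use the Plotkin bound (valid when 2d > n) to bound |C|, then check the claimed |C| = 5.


Plotkin bound M ≤ 20; given |C| = 5 ≤ bound (satisfied).

Check applicability: 2d = 20, n = 19.
2d − n = 1 > 0, so Plotkin applies.
Compute d/(2d−n) = 10/1 ≈ 10.0000.
⌊d/(2d−n)⌋ = 10.
Plotkin bound: M ≤ 2·10 = 20.
Given |C| = 5, check: satisfied.
This |C| is below the Plotkin bound.


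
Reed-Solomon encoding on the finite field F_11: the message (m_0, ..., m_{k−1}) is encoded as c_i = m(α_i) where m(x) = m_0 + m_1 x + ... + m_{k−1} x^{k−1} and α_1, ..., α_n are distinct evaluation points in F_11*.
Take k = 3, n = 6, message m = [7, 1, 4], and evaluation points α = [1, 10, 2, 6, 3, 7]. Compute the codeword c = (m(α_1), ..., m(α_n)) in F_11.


c = [1, 10, 3, 3, 2, 1]

Message polynomial: m(x) = 7 + 1·x + 4·x^2 (mod 11).
For each evaluation point α_i, compute m(α_i) mod 11:
  α_1 = 1: Horner steps 4 → 5 → 1, so m(1) = 1.
  α_2 = 10: Horner steps 4 → 8 → 10, so m(10) = 10.
  α_3 = 2: Horner steps 4 → 9 → 3, so m(2) = 3.
  α_4 = 6: Horner steps 4 → 3 → 3, so m(6) = 3.
  α_5 = 3: Horner steps 4 → 2 → 2, so m(3) = 2.
  α_6 = 7: Horner steps 4 → 7 → 1, so m(7) = 1.
Codeword c = [1, 10, 3, 3, 2, 1] ∈ F_11^6.


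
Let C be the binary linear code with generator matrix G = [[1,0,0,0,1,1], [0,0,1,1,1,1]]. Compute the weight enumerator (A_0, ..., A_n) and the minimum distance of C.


Weight distribution: A_0 = 1, A_3 = 2, A_4 = 1. Minimum distance d = 3.

Enumerate all 2^2 = 4 messages m ∈ F_2^2.
For each, compute codeword c = mG in F_2^6, then tally its weight.
  m = 00 → c = 000000, weight = 0.
  m = 10 → c = 100011, weight = 3.
  m = 01 → c = 001111, weight = 4.
  m = 11 → c = 101100, weight = 3.
Tally weights:
  weight 0: 1 codewords.
  weight 3: 2 codewords.
  weight 4: 1 codewords.
Minimum distance d = smallest w > 0 with A_w > 0 = 3.
Sanity: Σ A_w = 4 = 2^2 = 4 ✓.


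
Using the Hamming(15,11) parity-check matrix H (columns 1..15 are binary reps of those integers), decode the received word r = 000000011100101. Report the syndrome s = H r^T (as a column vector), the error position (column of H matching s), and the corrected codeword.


s = (1, 0, 0, 1)^T, error position = 9, corrected codeword c = 000000010100101

Compute s = H r^T mod 2 one row at a time:
  s_1 = 1 + 1 + 1 + 0 + 0 + 1 + 0 + 1 = 5 ≡ 1 (mod 2).
  s_2 = 0 + 0 + 0 + 0 + 0 + 1 + 0 + 1 = 2 ≡ 0 (mod 2).
  s_3 = 0 + 0 + 0 + 0 + 1 + 0 + 0 + 1 = 2 ≡ 0 (mod 2).
  s_4 = 0 + 0 + 0 + 0 + 1 + 0 + 1 + 1 = 3 ≡ 1 (mod 2).
s = (1, 0, 0, 1)^T — this equals column 9 of H (binary 1001), so error is at position 9.
Correct: flip bit 9 of r = 000000011100101 to get c = 000000010100101.


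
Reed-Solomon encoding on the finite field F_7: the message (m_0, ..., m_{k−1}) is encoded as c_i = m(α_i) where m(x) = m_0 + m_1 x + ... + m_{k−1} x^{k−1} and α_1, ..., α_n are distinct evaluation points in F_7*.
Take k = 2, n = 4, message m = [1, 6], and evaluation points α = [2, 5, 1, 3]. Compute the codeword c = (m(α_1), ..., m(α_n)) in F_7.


c = [6, 3, 0, 5]

Message polynomial: m(x) = 1 + 6·x (mod 7).
For each evaluation point α_i, compute m(α_i) mod 7:
  α_1 = 2: Horner steps 6 → 6, so m(2) = 6.
  α_2 = 5: Horner steps 6 → 3, so m(5) = 3.
  α_3 = 1: Horner steps 6 → 0, so m(1) = 0.
  α_4 = 3: Horner steps 6 → 5, so m(3) = 5.
Codeword c = [6, 3, 0, 5] ∈ F_7^4.


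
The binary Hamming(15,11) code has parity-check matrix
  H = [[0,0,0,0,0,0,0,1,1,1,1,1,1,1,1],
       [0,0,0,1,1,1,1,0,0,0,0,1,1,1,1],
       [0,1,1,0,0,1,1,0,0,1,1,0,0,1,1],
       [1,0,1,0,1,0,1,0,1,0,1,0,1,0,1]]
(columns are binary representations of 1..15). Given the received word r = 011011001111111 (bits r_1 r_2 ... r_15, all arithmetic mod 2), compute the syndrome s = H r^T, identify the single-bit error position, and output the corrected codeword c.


s = (1, 0, 1, 0)^T, error position = 10, corrected codeword c = 011011001011111

Compute s = H r^T mod 2 one row at a time:
  s_1 = 0 + 1 + 1 + 1 + 1 + 1 + 1 + 1 = 7 ≡ 1 (mod 2).
  s_2 = 0 + 1 + 1 + 0 + 1 + 1 + 1 + 1 = 6 ≡ 0 (mod 2).
  s_3 = 1 + 1 + 1 + 0 + 1 + 1 + 1 + 1 = 7 ≡ 1 (mod 2).
  s_4 = 0 + 1 + 1 + 0 + 1 + 1 + 1 + 1 = 6 ≡ 0 (mod 2).
s = (1, 0, 1, 0)^T — this equals column 10 of H (binary 1010), so error is at position 10.
Correct: flip bit 10 of r = 011011001111111 to get c = 011011001011111.


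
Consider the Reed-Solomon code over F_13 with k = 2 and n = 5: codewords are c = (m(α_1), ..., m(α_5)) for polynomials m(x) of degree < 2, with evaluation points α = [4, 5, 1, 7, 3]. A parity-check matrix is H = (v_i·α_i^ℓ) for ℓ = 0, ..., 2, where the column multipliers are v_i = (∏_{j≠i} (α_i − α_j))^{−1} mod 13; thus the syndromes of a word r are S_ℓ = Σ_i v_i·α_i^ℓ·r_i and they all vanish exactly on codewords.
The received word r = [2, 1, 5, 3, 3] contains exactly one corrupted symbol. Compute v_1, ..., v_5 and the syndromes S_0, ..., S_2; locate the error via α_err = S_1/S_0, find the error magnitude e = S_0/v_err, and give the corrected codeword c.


S = (4, 2, 1), error at position 4, error magnitude e = 4, c = [2, 1, 5, 12, 3].

Step 1: column multipliers v_i = (∏_{j≠i}(α_i − α_j))^{−1} mod 13.
  i = 1 (α = 4): (4−5)(4−1)(4−7)(4−3) = (−1)·3·(−3)·1 = 9 ≡ 9, so v_1 = 9^{−1} = 3 (mod 13).
  i = 2 (α = 5): (5−4)(5−1)(5−7)(5−3) = 1·4·(−2)·2 = −16 ≡ 10, so v_2 = 10^{−1} = 4 (mod 13).
  i = 3 (α = 1): (1−4)(1−5)(1−7)(1−3) = (−3)·(−4)·(−6)·(−2) = 144 ≡ 1, so v_3 = 1^{−1} = 1 (mod 13).
  i = 4 (α = 7): (7−4)(7−5)(7−1)(7−3) = 3·2·6·4 = 144 ≡ 1, so v_4 = 1^{−1} = 1 (mod 13).
  i = 5 (α = 3): (3−4)(3−5)(3−1)(3−7) = (−1)·(−2)·2·(−4) = −16 ≡ 10, so v_5 = 10^{−1} = 4 (mod 13).
  v = [3, 4, 1, 1, 4].
Step 2: syndromes of r = [2, 1, 5, 3, 3] (all sums mod 13).
  S_0 = Σ v_i r_i = 3·2 + 4·1 + 1·5 + 1·3 + 4·3 = 30 ≡ 4.
  S_1 = Σ v_i α_i r_i = 3·4·2 + 4·5·1 + 1·1·5 + 1·7·3 + 4·3·3 = 106 ≡ 2.
  α_i^2 mod 13 = [3, 12, 1, 10, 9].
  S_2 = Σ v_i α_i^2 r_i = 3·3·2 + 4·12·1 + 1·1·5 + 1·10·3 + 4·9·3 = 209 ≡ 1.
  S = (4, 2, 1) ≠ 0, so r is not a codeword (an error is present).
Step 3: locate the error. For a single error e at position i, S_ℓ = v_i·e·α_i^ℓ, so α_err = S_1/S_0.
  S_0^{−1} = 4^{−1} = 10 (mod 13), so α_err = 2·10 = 20 ≡ 7 = α_4. Error position i = 4.
  Consistency check: S_2/S_1 = 1·7 = 7 ≡ 7 = α_err ✓ (single-error assumption holds).
Step 4: error magnitude e = S_0/v_4 = S_0·∏_{j≠4}(α_4 − α_j) = 4·1 = 4 ≡ 4 (mod 13).
Step 5: correct position 4: c_4 = r_4 − e = 3 − 4 ≡ 12 (mod 13). Hence c = [2, 1, 5, 12, 3].
  Check: interpolating c through the α_i gives m(x) = 6 + 12·x (degree < 2) with m(α_i) = c_i for every i, so c is indeed a codeword.


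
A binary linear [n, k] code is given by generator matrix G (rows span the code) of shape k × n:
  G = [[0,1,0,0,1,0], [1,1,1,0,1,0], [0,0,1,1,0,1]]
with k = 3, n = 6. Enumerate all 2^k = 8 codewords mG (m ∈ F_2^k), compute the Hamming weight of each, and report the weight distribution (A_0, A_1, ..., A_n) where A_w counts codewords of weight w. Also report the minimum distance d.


Weight distribution: A_0 = 1, A_2 = 2, A_3 = 2, A_4 = 1, A_5 = 2. Minimum distance d = 2.

Enumerate all 2^3 = 8 messages m ∈ F_2^3.
For each, compute codeword c = mG in F_2^6, then tally its weight.
  m = 000 → c = 000000, weight = 0.
  m = 100 → c = 010010, weight = 2.
  m = 010 → c = 111010, weight = 4.
  m = 110 → c = 101000, weight = 2.
  m = 001 → c = 001101, weight = 3.
  m = 101 → c = 011111, weight = 5.
  m = 011 → c = 110111, weight = 5.
  m = 111 → c = 100101, weight = 3.
Tally weights:
  weight 0: 1 codewords.
  weight 2: 2 codewords.
  weight 3: 2 codewords.
  weight 4: 1 codewords.
  weight 5: 2 codewords.
Minimum distance d = smallest w > 0 with A_w > 0 = 2.
Sanity: Σ A_w = 8 = 2^3 = 8 ✓.


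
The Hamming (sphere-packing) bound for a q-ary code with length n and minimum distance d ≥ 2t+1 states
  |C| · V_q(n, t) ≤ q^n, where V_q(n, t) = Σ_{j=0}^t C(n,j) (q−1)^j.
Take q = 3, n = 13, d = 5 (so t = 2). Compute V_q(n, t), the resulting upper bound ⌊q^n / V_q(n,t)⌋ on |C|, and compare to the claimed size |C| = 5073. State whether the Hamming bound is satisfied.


V_q(n, t) = 339, q^n = 1594323, Hamming bound = 4703, |C| = 5073 > bound (violated).

Step 1: Compute V_q(n, t) = Σ_{j=0}^2 C(n, j) (q−1)^j.
  j = 0: C(13,0)·(2)^0 = 1·1 = 1.
  j = 1: C(13,1)·(2)^1 = 13·2 = 26.
  j = 2: C(13,2)·(2)^2 = 78·4 = 312.
  V_q(n, t) = 1 + 26 + 312 = 339.
Step 2: q^n = 3^13 = 1594323.
Step 3: Hamming bound ⌊q^n / V_q(n,t)⌋ = ⌊1594323/339⌋ = 4703.
Step 4: Compare |C| = 5073 to 4703: violated.
The claimed |C| lies above the Hamming bound, so no 3-ary code of length 13 with d ≥ 5 can have 5073 codewords.


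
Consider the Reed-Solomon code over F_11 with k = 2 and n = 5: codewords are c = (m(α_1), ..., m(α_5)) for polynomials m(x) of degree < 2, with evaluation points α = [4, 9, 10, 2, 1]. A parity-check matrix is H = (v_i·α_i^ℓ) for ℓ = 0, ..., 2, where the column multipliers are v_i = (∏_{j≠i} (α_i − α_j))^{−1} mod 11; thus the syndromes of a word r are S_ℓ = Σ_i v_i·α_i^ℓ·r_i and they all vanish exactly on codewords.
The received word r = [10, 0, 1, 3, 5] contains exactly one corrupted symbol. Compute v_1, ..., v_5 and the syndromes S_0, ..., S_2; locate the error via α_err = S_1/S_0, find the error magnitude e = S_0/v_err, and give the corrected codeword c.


S = (1, 10, 1), error at position 3, error magnitude e = 3, c = [10, 0, 9, 3, 5].

Step 1: column multipliers v_i = (∏_{j≠i}(α_i − α_j))^{−1} mod 11.
  i = 1 (α = 4): (4−9)(4−10)(4−2)(4−1) = (−5)·(−6)·2·3 = 180 ≡ 4, so v_1 = 4^{−1} = 3 (mod 11).
  i = 2 (α = 9): (9−4)(9−10)(9−2)(9−1) = 5·(−1)·7·8 = −280 ≡ 6, so v_2 = 6^{−1} = 2 (mod 11).
  i = 3 (α = 10): (10−4)(10−9)(10−2)(10−1) = 6·1·8·9 = 432 ≡ 3, so v_3 = 3^{−1} = 4 (mod 11).
  i = 4 (α = 2): (2−4)(2−9)(2−10)(2−1) = (−2)·(−7)·(−8)·1 = −112 ≡ 9, so v_4 = 9^{−1} = 5 (mod 11).
  i = 5 (α = 1): (1−4)(1−9)(1−10)(1−2) = (−3)·(−8)·(−9)·(−1) = 216 ≡ 7, so v_5 = 7^{−1} = 8 (mod 11).
  v = [3, 2, 4, 5, 8].
Step 2: syndromes of r = [10, 0, 1, 3, 5] (all sums mod 11).
  S_0 = Σ v_i r_i = 3·10 + 2·0 + 4·1 + 5·3 + 8·5 = 89 ≡ 1.
  S_1 = Σ v_i α_i r_i = 3·4·10 + 2·9·0 + 4·10·1 + 5·2·3 + 8·1·5 = 230 ≡ 10.
  α_i^2 mod 11 = [5, 4, 1, 4, 1].
  S_2 = Σ v_i α_i^2 r_i = 3·5·10 + 2·4·0 + 4·1·1 + 5·4·3 + 8·1·5 = 254 ≡ 1.
  S = (1, 10, 1) ≠ 0, so r is not a codeword (an error is present).
Step 3: locate the error. For a single error e at position i, S_ℓ = v_i·e·α_i^ℓ, so α_err = S_1/S_0.
  S_0^{−1} = 1^{−1} = 1 (mod 11), so α_err = 10·1 = 10 ≡ 10 = α_3. Error position i = 3.
  Consistency check: S_2/S_1 = 1·10 = 10 ≡ 10 = α_err ✓ (single-error assumption holds).
Step 4: error magnitude e = S_0/v_3 = S_0·∏_{j≠3}(α_3 − α_j) = 1·3 = 3 ≡ 3 (mod 11).
Step 5: correct position 3: c_3 = r_3 − e = 1 − 3 ≡ 9 (mod 11). Hence c = [10, 0, 9, 3, 5].
  Check: interpolating c through the α_i gives m(x) = 7 + 9·x (degree < 2) with m(α_i) = c_i for every i, so c is indeed a codeword.
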